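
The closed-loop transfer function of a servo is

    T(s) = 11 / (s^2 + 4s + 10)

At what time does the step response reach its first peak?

t_p ≈ 1.283 s

Comparing s^2 + 4s + 10 to s^2 + 2ζωₙs + ωₙ²: ωₙ = √10 ≈ 3.162 rad/s and ζ = 4/(2·√10) ≈ 0.6325.
ζωₙ = 4/2 = 2, so ω_d = ωₙ√(1−ζ²) = √(ωₙ² − (ζωₙ)²) = √(10 − 2²) = √6 ≈ 2.449 rad/s.
t_p = π/ω_d = π/2.449 ≈ 1.283 s.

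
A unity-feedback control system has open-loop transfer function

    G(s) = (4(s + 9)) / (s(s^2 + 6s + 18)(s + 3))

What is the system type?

Type 1

The denominator has 1 factor of s at the origin (free integrator), so this is a Type 1 system.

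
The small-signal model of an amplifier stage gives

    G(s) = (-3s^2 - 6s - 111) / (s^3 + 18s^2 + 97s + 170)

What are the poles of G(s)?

The poles are the roots of the denominator s^3 + 18s^2 + 97s + 170 = 0.
Trying s = -10: the polynomial evaluates to 0, so (s + 10) is a factor.
Dividing out leaves s^2 + 8s + 17 = 0.
The quadratic formula then gives s = -4 ± 1j.

s = -4 ± j, -10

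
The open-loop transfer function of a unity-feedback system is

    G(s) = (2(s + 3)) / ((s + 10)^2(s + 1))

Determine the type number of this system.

The denominator has no factor of s at the origin — no free integrator — so this is a Type 0 system.

Type 0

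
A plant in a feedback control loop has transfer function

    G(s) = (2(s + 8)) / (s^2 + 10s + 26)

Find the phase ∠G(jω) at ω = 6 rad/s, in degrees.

At s = j6: numerator = 16 + j12, denominator = -10 + j60.
∠G = ∠num − ∠den = 36.870° − (99.462°) = -62.59°.

∠G(j6) ≈ -62.59°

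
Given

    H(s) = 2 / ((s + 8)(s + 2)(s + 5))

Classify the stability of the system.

The poles can be read from the denominator factors: s = -8, -2, -5.
Since all poles lie strictly in the left half-plane, the system is stable.

stable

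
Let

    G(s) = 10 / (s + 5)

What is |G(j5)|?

|G(j5)| ≈ 1.414

Substitute s = j5: numerator = 10, denominator = 5 + j5.
|G(j5)| = |10| / |5 + j5| = 10 / 7.0711 ≈ 1.414.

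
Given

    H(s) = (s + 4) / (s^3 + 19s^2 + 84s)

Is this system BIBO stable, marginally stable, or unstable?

marginally stable

The denominator s^3 + 19s^2 + 84s factors as s(s + 7)(s + 12), giving poles at s = 0, -7, -12.
Since the simple pole(s) at s = 0 lie on the jω-axis with none in the right half-plane, the system is marginally stable.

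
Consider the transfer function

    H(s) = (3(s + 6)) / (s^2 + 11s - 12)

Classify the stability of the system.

unstable

The denominator s^2 + 11s - 12 factors as (s + 12)(s - 1), giving poles at s = -12, 1.
Since the pole(s) at s = 1 lie in the right half-plane, the system is unstable.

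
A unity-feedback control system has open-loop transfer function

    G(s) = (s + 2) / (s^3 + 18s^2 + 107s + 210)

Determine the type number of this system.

The denominator has no factor of s at the origin — no free integrator — so this is a Type 0 system.

Type 0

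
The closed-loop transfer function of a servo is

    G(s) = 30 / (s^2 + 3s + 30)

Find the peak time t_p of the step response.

t_p ≈ 0.5964 s

Comparing s^2 + 3s + 30 to s^2 + 2ζωₙs + ωₙ²: ωₙ = √30 ≈ 5.477 rad/s and ζ = 3/(2·√30) ≈ 0.2739.
ζωₙ = 3/2 = 1.5, so ω_d = ωₙ√(1−ζ²) = √(ωₙ² − (ζωₙ)²) = √(30 − 1.5²) = √27.75 ≈ 5.268 rad/s.
t_p = π/ω_d = π/5.268 ≈ 0.5964 s.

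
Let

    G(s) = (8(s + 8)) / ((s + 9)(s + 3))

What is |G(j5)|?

|G(j5)| ≈ 1.257

Substitute s = j5: numerator = 64 + j40, denominator = 2 + j60.
|G(j5)| = |64 + j40| / |2 + j60| = 75.472 / 60.033 ≈ 1.257.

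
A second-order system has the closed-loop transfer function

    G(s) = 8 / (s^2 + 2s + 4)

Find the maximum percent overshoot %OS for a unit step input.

%OS ≈ 16.3%

Comparing s^2 + 2s + 4 to s^2 + 2ζωₙs + ωₙ²: ωₙ = 2 rad/s and ζ = 2/(2·2) = 0.5.
%OS = 100·exp(−πζ/√(1−ζ²)) = 100·exp(−π·0.5/√(1−0.5²)) ≈ 16.3%.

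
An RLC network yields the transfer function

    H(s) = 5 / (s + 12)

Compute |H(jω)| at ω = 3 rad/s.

Substitute s = j3: numerator = 5, denominator = 12 + j3.
|H(j3)| = |5| / |12 + j3| = 5 / 12.369 ≈ 0.4042.

|H(j3)| ≈ 0.4042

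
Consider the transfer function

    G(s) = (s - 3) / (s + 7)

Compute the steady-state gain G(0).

G(0) = -3/7 ≈ -0.4286

Set s = 0: G(0) = (-3) / (7) = -3/7.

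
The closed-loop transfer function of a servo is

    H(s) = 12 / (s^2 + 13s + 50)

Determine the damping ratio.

Compare the denominator to the standard form s^2 + 2ζωₙs + ωₙ².
ωₙ² = 50, so ωₙ = √50 ≈ 7.071 rad/s.
2ζωₙ = 13, so ζ = 13/(2·√50) ≈ 0.9192.

ζ ≈ 0.9192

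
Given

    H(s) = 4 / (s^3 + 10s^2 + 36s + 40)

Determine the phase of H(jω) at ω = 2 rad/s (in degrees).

At s = j2: numerator = 4, denominator = j64.
∠H = ∠num − ∠den = 0° − (90°) = -90°.

∠H(j2) ≈ -90°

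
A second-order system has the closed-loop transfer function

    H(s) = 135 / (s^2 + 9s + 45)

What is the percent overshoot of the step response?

%OS ≈ 5.83%

Comparing s^2 + 9s + 45 to s^2 + 2ζωₙs + ωₙ²: ωₙ = √45 ≈ 6.708 rad/s and ζ = 9/(2·√45) ≈ 0.6708.
%OS = 100·exp(−πζ/√(1−ζ²)) = 100·exp(−π·0.6708/√(1−0.6708²)) ≈ 5.83%.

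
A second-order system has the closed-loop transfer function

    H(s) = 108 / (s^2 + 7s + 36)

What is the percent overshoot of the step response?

Comparing s^2 + 7s + 36 to s^2 + 2ζωₙs + ωₙ²: ωₙ = 6 rad/s and ζ = 7/(2·6) ≈ 0.5833.
%OS = 100·exp(−πζ/√(1−ζ²)) = 100·exp(−π·0.5833/√(1−0.5833²)) ≈ 10.5%.

%OS ≈ 10.5%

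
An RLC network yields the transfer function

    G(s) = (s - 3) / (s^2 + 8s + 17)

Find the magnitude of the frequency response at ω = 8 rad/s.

|G(j8)| ≈ 0.1076

Substitute s = j8: numerator = -3 + j8, denominator = -47 + j64.
|G(j8)| = |-3 + j8| / |-47 + j64| = 8.5440 / 79.404 ≈ 0.1076.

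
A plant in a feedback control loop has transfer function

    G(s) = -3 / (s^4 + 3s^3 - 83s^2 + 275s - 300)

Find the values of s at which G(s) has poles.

The poles are the roots of the denominator s^4 + 3s^3 - 83s^2 + 275s - 300 = 0.
Trying s = -12: the polynomial evaluates to 0, so (s + 12) is a factor.
Dividing out leaves s^3 - 9s^2 + 25s - 25 = 0.
This factors further as (s^2 - 4s + 5)(s - 5) = 0.

s = -12, 2 + j, 2 - j, 5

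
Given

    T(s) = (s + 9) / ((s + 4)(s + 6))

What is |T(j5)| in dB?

Substitute s = j5: numerator = 9 + j5, denominator = -1 + j50.
|T(j5)| = |9 + j5| / |-1 + j50| = 10.296 / 50.010 ≈ 0.2059.
In decibels: 20·log₁₀(0.2059) ≈ -13.7 dB.

|T(j5)|_dB ≈ -13.7 dB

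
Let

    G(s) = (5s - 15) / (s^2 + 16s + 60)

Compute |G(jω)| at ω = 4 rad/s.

Substitute s = j4: numerator = -15 + j20, denominator = 44 + j64.
|G(j4)| = |-15 + j20| / |44 + j64| = 25 / 77.666 ≈ 0.3219.

|G(j4)| ≈ 0.3219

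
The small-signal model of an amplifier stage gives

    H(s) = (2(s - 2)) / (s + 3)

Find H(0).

H(0) = -4/3 ≈ -1.333

At s = 0 each factor (s + a) contributes a and each (s^2 + bs + c) contributes c.
H(0) = 2·(-2) / ((3)) = -4/3 = -4/3.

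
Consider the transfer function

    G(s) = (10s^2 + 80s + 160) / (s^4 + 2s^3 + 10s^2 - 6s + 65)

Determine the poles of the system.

The poles are the roots of the denominator s^4 + 2s^3 + 10s^2 - 6s + 65 = 0.
No real roots exist; factor into two real quadratics: (s^2 - 2s + 5)(s^2 + 4s + 13) = 0.
Each quadratic gives a conjugate pair via the quadratic formula.

s = 1 ± 2j, -2 ± 3j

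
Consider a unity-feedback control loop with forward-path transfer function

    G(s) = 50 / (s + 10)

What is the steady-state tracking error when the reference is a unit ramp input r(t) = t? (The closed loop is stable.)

e_ss = ∞

G(s) has no poles at the origin.
This is a Type 0 system; Kv = lim_{s→0} s·G(s) = 0, so the steady-state error for a ramp input is infinite.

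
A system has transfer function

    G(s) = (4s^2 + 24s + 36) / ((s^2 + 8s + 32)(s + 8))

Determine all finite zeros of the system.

s = -3, -3

Set the numerator to zero: 4s^2 + 24s + 36 = 0, i.e. 4·(s^2 + 6s + 9) = 0.
Factoring: (s + 3)^2 = 0.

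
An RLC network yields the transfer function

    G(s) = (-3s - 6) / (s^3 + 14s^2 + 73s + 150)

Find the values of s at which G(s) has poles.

s = -4 ± 3j, -6

The poles are the roots of the denominator s^3 + 14s^2 + 73s + 150 = 0.
Trying s = -6: the polynomial evaluates to 0, so (s + 6) is a factor.
Dividing out leaves s^2 + 8s + 25 = 0.
The quadratic formula then gives s = -4 ± 3j.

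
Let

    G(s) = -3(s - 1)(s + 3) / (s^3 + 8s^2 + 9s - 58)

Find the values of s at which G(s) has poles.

The poles are the roots of the denominator s^3 + 8s^2 + 9s - 58 = 0.
Trying s = 2: the polynomial evaluates to 0, so (s - 2) is a factor.
Dividing out leaves s^2 + 10s + 29 = 0.
The quadratic formula then gives s = -5 ± 2j.

s = -5 ± 2j, 2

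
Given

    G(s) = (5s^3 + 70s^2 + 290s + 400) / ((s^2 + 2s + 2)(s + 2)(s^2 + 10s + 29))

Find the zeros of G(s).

s = -3 + j, -3 - j, -8

Set the numerator to zero: 5s^3 + 70s^2 + 290s + 400 = 0, i.e. 5·(s^3 + 14s^2 + 58s + 80) = 0.
Factoring: (s^2 + 6s + 10)(s + 8) = 0.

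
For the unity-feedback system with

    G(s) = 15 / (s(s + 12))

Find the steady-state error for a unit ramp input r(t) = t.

G(s) has one pole at the origin.
This is a Type 1 system. Kv = lim_{s→0} s·G(s) = 15/12 = 5/4.
e_ss = 1/Kv = 1/(5/4) = 4/5 ≈ 0.8000.

e_ss = 0.8000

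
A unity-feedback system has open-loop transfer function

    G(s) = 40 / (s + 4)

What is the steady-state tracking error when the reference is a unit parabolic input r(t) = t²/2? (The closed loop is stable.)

G(s) has no poles at the origin.
This is a Type 0 system; Ka = lim_{s→0} s^2·G(s) = 0, so the steady-state error for a parabola input is infinite.

e_ss = ∞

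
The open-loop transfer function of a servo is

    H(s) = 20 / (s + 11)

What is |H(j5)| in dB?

|H(j5)|_dB ≈ 4.38 dB

Substitute s = j5: numerator = 20, denominator = 11 + j5.
|H(j5)| = |20| / |11 + j5| = 20 / 12.083 ≈ 1.655.
In decibels: 20·log₁₀(1.655) ≈ 4.38 dB.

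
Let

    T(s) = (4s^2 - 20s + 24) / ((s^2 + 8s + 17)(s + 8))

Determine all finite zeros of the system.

Set the numerator to zero: 4s^2 - 20s + 24 = 0, i.e. 4·(s^2 - 5s + 6) = 0.
Factoring: (s - 3)(s - 2) = 0.

s = 3, 2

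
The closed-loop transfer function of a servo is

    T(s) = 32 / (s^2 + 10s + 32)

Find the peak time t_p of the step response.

t_p ≈ 1.187 s

Comparing s^2 + 10s + 32 to s^2 + 2ζωₙs + ωₙ²: ωₙ = √32 ≈ 5.657 rad/s and ζ = 10/(2·√32) ≈ 0.8839.
ζωₙ = 10/2 = 5, so ω_d = ωₙ√(1−ζ²) = √(ωₙ² − (ζωₙ)²) = √(32 − 5²) = √7 ≈ 2.646 rad/s.
t_p = π/ω_d = π/2.646 ≈ 1.187 s.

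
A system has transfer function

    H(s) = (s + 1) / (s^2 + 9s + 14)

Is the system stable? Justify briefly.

The denominator s^2 + 9s + 14 factors as (s + 7)(s + 2), giving poles at s = -7, -2.
Since all poles lie strictly in the left half-plane, the system is stable.

stable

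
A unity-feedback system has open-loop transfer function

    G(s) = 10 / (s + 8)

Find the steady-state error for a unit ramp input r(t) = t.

G(s) has no poles at the origin.
This is a Type 0 system; Kv = lim_{s→0} s·G(s) = 0, so the steady-state error for a ramp input is infinite.

e_ss = ∞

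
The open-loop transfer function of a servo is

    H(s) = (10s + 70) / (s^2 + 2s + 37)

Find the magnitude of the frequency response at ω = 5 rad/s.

|H(j5)| ≈ 5.507

Substitute s = j5: numerator = 70 + j50, denominator = 12 + j10.
|H(j5)| = |70 + j50| / |12 + j10| = 86.023 / 15.620 ≈ 5.507.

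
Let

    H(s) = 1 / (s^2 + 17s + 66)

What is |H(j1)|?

|H(j1)| ≈ 0.01488

Substitute s = j1: numerator = 1, denominator = 65 + j17.
|H(j1)| = |1| / |65 + j17| = 1 / 67.186 ≈ 0.01488.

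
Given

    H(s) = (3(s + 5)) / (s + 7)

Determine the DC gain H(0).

At s = 0 each factor (s + a) contributes a and each (s^2 + bs + c) contributes c.
H(0) = 3·(5) / ((7)) = 15/7 = 15/7.

H(0) = 15/7 ≈ 2.143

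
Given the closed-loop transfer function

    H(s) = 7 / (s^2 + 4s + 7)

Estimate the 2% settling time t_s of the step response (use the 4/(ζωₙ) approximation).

Comparing s^2 + 4s + 7 to s^2 + 2ζωₙs + ωₙ²: ωₙ = √7 ≈ 2.646 rad/s and ζ = 4/(2·√7) ≈ 0.7559.
ζωₙ = 4/2 = 2, so t_s ≈ 4/(ζωₙ) = 4/2 = 2 s.

t_s ≈ 2 s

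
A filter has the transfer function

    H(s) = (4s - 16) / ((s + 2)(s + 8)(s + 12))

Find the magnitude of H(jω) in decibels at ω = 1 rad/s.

Substitute s = j1: numerator = -16 + j4, denominator = 170 + j135.
|H(j1)| = |-16 + j4| / |170 + j135| = 16.492 / 217.08 ≈ 0.07597.
In decibels: 20·log₁₀(0.07597) ≈ -22.4 dB.

|H(j1)|_dB ≈ -22.4 dB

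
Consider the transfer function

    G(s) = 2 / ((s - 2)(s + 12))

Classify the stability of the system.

The poles can be read from the denominator factors: s = 2, -12.
Since the pole(s) at s = 2 lie in the right half-plane, the system is unstable.

unstable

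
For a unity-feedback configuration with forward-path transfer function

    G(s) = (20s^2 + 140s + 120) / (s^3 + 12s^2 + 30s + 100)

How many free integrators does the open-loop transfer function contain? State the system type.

The denominator has no factor of s at the origin — no free integrator — so this is a Type 0 system.

Type 0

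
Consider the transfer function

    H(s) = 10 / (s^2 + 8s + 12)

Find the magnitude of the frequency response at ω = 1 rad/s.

|H(j1)| ≈ 0.7352

Substitute s = j1: numerator = 10, denominator = 11 + j8.
|H(j1)| = |10| / |11 + j8| = 10 / 13.601 ≈ 0.7352.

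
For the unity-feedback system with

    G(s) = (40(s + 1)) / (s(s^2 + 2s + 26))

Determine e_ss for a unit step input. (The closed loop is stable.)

e_ss = 0

G(s) has one pole at the origin.
This is a Type 1 system; for a step input the steady-state error is zero.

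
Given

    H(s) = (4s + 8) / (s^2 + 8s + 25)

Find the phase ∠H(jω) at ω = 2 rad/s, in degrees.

At s = j2: numerator = 8 + j8, denominator = 21 + j16.
∠H = ∠num − ∠den = 45° − (37.304°) = 7.696°.

∠H(j2) ≈ 7.696°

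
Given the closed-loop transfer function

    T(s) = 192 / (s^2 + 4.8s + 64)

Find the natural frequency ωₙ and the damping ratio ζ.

Compare the denominator to the standard form s^2 + 2ζωₙs + ωₙ².
ωₙ² = 64, so ωₙ = 8 rad/s.
2ζωₙ = 4.8, so ζ = 4.8/(2·8) = 0.3.
With ζ = 0.3 the response is underdamped.

ωₙ = 8 rad/s, ζ = 0.3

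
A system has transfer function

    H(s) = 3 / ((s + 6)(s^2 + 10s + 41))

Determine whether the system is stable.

stable

The poles can be read from the denominator factors: s = -6, -5 ± 4j.
Since all poles lie strictly in the left half-plane, the system is stable.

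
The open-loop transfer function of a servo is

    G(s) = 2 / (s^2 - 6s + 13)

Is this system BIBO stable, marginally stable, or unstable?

unstable

The poles can be read from the denominator factors: s = 3 + 2j, 3 - 2j.
Since the pole(s) at s = 3 ± 2j lie in the right half-plane, the system is unstable.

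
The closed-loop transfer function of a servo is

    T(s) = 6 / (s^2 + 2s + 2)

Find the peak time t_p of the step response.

Comparing s^2 + 2s + 2 to s^2 + 2ζωₙs + ωₙ²: ωₙ = √2 ≈ 1.414 rad/s and ζ = 2/(2·√2) ≈ 0.7071.
ζωₙ = 2/2 = 1, so ω_d = ωₙ√(1−ζ²) = √(ωₙ² − (ζωₙ)²) = √(2 − 1²) = √1 = 1 rad/s.
t_p = π/ω_d = π/1 ≈ 3.142 s.

t_p ≈ 3.142 s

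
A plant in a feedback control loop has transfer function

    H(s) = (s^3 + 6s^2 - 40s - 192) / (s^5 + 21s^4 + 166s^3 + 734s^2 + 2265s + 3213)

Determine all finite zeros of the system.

s = 6, -8, -4

Set the numerator to zero: s^3 + 6s^2 - 40s - 192 = 0.
Factoring: (s - 6)(s + 8)(s + 4) = 0.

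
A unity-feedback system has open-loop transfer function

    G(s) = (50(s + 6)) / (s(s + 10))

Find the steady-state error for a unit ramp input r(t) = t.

e_ss = 0.03333

G(s) has one pole at the origin.
This is a Type 1 system. Kv = lim_{s→0} s·G(s) = 300/10 = 30.
e_ss = 1/Kv = 1/(30) = 1/30 ≈ 0.03333.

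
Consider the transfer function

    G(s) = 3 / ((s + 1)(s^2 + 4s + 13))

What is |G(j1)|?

|G(j1)| ≈ 0.1677

Substitute s = j1: numerator = 3, denominator = 8 + j16.
|G(j1)| = |3| / |8 + j16| = 3 / 17.889 ≈ 0.1677.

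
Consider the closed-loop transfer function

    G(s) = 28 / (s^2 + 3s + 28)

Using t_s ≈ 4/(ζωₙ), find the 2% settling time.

t_s ≈ 2.667 s

Comparing s^2 + 3s + 28 to s^2 + 2ζωₙs + ωₙ²: ωₙ = √28 ≈ 5.292 rad/s and ζ = 3/(2·√28) ≈ 0.2835.
ζωₙ = 3/2 = 1.5, so t_s ≈ 4/(ζωₙ) = 4/1.5 ≈ 2.667 s.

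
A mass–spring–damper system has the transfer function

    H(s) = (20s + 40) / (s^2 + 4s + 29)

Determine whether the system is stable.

stable

The denominator s^2 + 4s + 29 factors as (s^2 + 4s + 29), giving poles at s = -2 ± 5j.
Since all poles lie strictly in the left half-plane, the system is stable.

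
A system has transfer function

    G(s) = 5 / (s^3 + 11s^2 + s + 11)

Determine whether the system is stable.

The denominator s^3 + 11s^2 + s + 11 factors as (s^2 + 1)(s + 11), giving poles at s = j, -j, -11.
Since the simple pole(s) at s = j, -j lie on the jω-axis with none in the right half-plane, the system is marginally stable.

marginally stable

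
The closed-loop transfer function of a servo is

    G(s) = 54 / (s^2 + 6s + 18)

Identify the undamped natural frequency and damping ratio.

Compare the denominator to the standard form s^2 + 2ζωₙs + ωₙ².
ωₙ² = 18, so ωₙ = √18 ≈ 4.243 rad/s.
2ζωₙ = 6, so ζ = 6/(2·√18) ≈ 0.7071.

ωₙ ≈ 4.243 rad/s, ζ ≈ 0.7071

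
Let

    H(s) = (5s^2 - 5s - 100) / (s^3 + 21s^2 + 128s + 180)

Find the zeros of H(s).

Set the numerator to zero: 5s^2 - 5s - 100 = 0, i.e. 5·(s^2 - s - 20) = 0.
Factoring: (s - 5)(s + 4) = 0.

s = 5, -4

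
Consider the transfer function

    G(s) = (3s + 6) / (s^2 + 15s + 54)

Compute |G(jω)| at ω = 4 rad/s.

Substitute s = j4: numerator = 6 + j12, denominator = 38 + j60.
|G(j4)| = |6 + j12| / |38 + j60| = 13.416 / 71.021 ≈ 0.1889.

|G(j4)| ≈ 0.1889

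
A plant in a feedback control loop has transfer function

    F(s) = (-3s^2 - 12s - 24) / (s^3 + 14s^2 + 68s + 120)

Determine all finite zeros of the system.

s = -2 ± 2j

Set the numerator to zero: -3s^2 - 12s - 24 = 0, i.e. -3·(s^2 + 4s + 8) = 0.
Factoring: (s^2 + 4s + 8) = 0.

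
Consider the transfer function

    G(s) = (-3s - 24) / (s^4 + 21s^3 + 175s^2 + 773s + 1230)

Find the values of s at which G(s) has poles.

The poles are the roots of the denominator s^4 + 21s^3 + 175s^2 + 773s + 1230 = 0.
Trying s = -10: the polynomial evaluates to 0, so (s + 10) is a factor.
Dividing out leaves s^3 + 11s^2 + 65s + 123 = 0.
This factors further as (s^2 + 8s + 41)(s + 3) = 0.

s = -4 ± 5j, -10, -3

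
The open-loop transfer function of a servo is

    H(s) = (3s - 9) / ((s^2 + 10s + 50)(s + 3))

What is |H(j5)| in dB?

|H(j5)|_dB ≈ -25.4 dB

Substitute s = j5: numerator = -9 + j15, denominator = -175 + j275.
|H(j5)| = |-9 + j15| / |-175 + j275| = 17.493 / 325.96 ≈ 0.05367.
In decibels: 20·log₁₀(0.05367) ≈ -25.4 dB.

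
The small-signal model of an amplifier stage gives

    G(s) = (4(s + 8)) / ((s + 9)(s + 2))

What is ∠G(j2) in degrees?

∠G(j2) ≈ -43.49°

At s = j2: numerator = 32 + j8, denominator = 14 + j22.
∠G = ∠num − ∠den = 14.036° − (57.529°) = -43.49°.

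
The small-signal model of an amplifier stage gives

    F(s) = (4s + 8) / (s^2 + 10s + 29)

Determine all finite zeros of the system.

Set the numerator to zero: 4s + 8 = 0, i.e. 4·(s + 2) = 0.
So s = -2.

s = -2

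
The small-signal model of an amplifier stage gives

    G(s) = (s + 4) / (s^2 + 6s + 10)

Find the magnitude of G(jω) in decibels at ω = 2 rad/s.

|G(j2)|_dB ≈ -9.54 dB

Substitute s = j2: numerator = 4 + j2, denominator = 6 + j12.
|G(j2)| = |4 + j2| / |6 + j12| = 4.4721 / 13.416 ≈ 0.3333.
In decibels: 20·log₁₀(0.3333) ≈ -9.54 dB.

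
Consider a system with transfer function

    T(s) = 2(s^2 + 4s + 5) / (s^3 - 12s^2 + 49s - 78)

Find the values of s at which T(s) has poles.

The poles are the roots of the denominator s^3 - 12s^2 + 49s - 78 = 0.
Trying s = 6: the polynomial evaluates to 0, so (s - 6) is a factor.
Dividing out leaves s^2 - 6s + 13 = 0.
The quadratic formula then gives s = 3 ± 2j.

s = 3 + 2j, 3 - 2j, 6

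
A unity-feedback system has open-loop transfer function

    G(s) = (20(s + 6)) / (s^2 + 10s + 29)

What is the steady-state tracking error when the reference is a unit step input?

G(s) has no poles at the origin.
This is a Type 0 system. Kp = lim_{s→0} G(s) = 120/29.
e_ss = 1/(1 + Kp) = 1/(1 + 120/29) = 29/149 ≈ 0.1946.

e_ss = 0.1946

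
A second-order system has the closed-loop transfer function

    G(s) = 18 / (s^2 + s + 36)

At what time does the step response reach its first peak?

t_p ≈ 0.5254 s

Comparing s^2 + s + 36 to s^2 + 2ζωₙs + ωₙ²: ωₙ = 6 rad/s and ζ = 1/(2·6) ≈ 0.08333.
ζωₙ = 1/2 = 0.5, so ω_d = ωₙ√(1−ζ²) = √(ωₙ² − (ζωₙ)²) = √(36 − 0.5²) = √35.75 ≈ 5.979 rad/s.
t_p = π/ω_d = π/5.979 ≈ 0.5254 s.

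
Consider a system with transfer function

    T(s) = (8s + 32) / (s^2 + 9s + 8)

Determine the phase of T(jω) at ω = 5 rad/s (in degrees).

∠T(j5) ≈ -59.36°

At s = j5: numerator = 32 + j40, denominator = -17 + j45.
∠T = ∠num − ∠den = 51.340° − (110.70°) = -59.36°.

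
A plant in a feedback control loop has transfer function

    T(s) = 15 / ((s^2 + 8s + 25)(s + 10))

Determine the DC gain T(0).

T(0) = 3/50 ≈ 0.06000

At s = 0 each factor (s + a) contributes a and each (s^2 + bs + c) contributes c.
T(0) = 15·1 / ((25) · (10)) = 15/250 = 3/50.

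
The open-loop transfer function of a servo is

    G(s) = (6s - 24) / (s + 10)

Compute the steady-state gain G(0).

G(0) = -12/5 ≈ -2.400

Set s = 0: G(0) = (-24) / (10) = -12/5.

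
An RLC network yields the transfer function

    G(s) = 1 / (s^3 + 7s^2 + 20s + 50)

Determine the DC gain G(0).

Set s = 0: G(0) = (1) / (50) = 1/50.

G(0) = 1/50 ≈ 0.02000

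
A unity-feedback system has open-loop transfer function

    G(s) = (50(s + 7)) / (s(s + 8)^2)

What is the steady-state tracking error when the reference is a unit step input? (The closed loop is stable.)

e_ss = 0

G(s) has one pole at the origin.
This is a Type 1 system; for a step input the steady-state error is zero.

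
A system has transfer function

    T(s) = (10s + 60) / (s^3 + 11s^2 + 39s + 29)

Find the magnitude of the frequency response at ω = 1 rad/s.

Substitute s = j1: numerator = 60 + j10, denominator = 18 + j38.
|T(j1)| = |60 + j10| / |18 + j38| = 60.828 / 42.048 ≈ 1.447.

|T(j1)| ≈ 1.447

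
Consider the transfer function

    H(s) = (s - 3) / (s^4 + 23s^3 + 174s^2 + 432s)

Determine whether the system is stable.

The denominator s^4 + 23s^3 + 174s^2 + 432s factors as s(s + 6)(s + 8)(s + 9), giving poles at s = 0, -6, -8, -9.
Since the simple pole(s) at s = 0 lie on the jω-axis with none in the right half-plane, the system is marginally stable.

marginally stable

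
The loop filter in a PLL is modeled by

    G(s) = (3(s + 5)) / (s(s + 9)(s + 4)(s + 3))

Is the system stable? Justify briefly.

marginally stable

The poles can be read from the denominator factors: s = 0, -9, -4, -3.
Since the simple pole(s) at s = 0 lie on the jω-axis with none in the right half-plane, the system is marginally stable.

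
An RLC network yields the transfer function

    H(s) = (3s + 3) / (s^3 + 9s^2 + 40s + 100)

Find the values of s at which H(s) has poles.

The poles are the roots of the denominator s^3 + 9s^2 + 40s + 100 = 0.
Trying s = -5: the polynomial evaluates to 0, so (s + 5) is a factor.
Dividing out leaves s^2 + 4s + 20 = 0.
The quadratic formula then gives s = -2 ± 4j.

s = -2 ± 4j, -5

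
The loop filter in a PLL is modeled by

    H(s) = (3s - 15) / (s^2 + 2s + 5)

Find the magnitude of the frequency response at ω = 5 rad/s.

|H(j5)| ≈ 0.9487

Substitute s = j5: numerator = -15 + j15, denominator = -20 + j10.
|H(j5)| = |-15 + j15| / |-20 + j10| = 21.213 / 22.361 ≈ 0.9487.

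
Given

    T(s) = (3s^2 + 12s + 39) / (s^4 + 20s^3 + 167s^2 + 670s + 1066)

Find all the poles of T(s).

s = -5 ± j, -5 ± 4j

The poles are the roots of the denominator s^4 + 20s^3 + 167s^2 + 670s + 1066 = 0.
No real roots exist; factor into two real quadratics: (s^2 + 10s + 26)(s^2 + 10s + 41) = 0.
Each quadratic gives a conjugate pair via the quadratic formula.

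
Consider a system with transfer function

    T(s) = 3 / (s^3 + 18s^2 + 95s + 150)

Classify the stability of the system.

stable

The denominator s^3 + 18s^2 + 95s + 150 factors as (s + 10)(s + 5)(s + 3), giving poles at s = -10, -5, -3.
Since all poles lie strictly in the left half-plane, the system is stable.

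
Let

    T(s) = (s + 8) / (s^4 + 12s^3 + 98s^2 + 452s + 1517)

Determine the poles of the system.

s = -1 + 6j, -1 - 6j, -5 + 4j, -5 - 4j

The poles are the roots of the denominator s^4 + 12s^3 + 98s^2 + 452s + 1517 = 0.
No real roots exist; factor into two real quadratics: (s^2 + 2s + 37)(s^2 + 10s + 41) = 0.
Each quadratic gives a conjugate pair via the quadratic formula.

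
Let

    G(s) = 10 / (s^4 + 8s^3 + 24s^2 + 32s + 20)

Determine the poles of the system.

s = -1 + j, -1 - j, -3 + j, -3 - j

The poles are the roots of the denominator s^4 + 8s^3 + 24s^2 + 32s + 20 = 0.
No real roots exist; factor into two real quadratics: (s^2 + 2s + 2)(s^2 + 6s + 10) = 0.
Each quadratic gives a conjugate pair via the quadratic formula.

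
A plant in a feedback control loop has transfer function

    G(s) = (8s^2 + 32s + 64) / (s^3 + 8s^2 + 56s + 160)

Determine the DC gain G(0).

G(0) = 2/5 ≈ 0.4000

Set s = 0: G(0) = (64) / (160) = 2/5.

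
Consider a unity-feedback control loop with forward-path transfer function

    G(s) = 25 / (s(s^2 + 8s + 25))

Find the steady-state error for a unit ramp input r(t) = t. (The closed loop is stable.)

G(s) has one pole at the origin.
This is a Type 1 system. Kv = lim_{s→0} s·G(s) = 25/25 = 1.
e_ss = 1/Kv = 1/(1) = 1.

e_ss = 1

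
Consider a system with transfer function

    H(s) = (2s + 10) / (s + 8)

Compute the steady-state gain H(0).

Set s = 0: H(0) = (10) / (8) = 5/4.

H(0) = 5/4 ≈ 1.250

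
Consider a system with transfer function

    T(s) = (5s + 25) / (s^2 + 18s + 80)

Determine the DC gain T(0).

Set s = 0: T(0) = (25) / (80) = 5/16.

T(0) = 5/16 ≈ 0.3125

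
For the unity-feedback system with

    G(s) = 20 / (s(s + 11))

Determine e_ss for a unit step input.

e_ss = 0

G(s) has one pole at the origin.
This is a Type 1 system; for a step input the steady-state error is zero.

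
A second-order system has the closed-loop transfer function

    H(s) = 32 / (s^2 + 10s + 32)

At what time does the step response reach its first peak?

t_p ≈ 1.187 s

Comparing s^2 + 10s + 32 to s^2 + 2ζωₙs + ωₙ²: ωₙ = √32 ≈ 5.657 rad/s and ζ = 10/(2·√32) ≈ 0.8839.
ζωₙ = 10/2 = 5, so ω_d = ωₙ√(1−ζ²) = √(ωₙ² − (ζωₙ)²) = √(32 − 5²) = √7 ≈ 2.646 rad/s.
t_p = π/ω_d = π/2.646 ≈ 1.187 s.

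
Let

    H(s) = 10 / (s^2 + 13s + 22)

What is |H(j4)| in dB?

Substitute s = j4: numerator = 10, denominator = 6 + j52.
|H(j4)| = |10| / |6 + j52| = 10 / 52.345 ≈ 0.1910.
In decibels: 20·log₁₀(0.1910) ≈ -14.4 dB.

|H(j4)|_dB ≈ -14.4 dB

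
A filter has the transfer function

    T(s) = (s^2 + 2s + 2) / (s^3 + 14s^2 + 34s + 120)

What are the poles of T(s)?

s = -1 ± 3j, -12

The poles are the roots of the denominator s^3 + 14s^2 + 34s + 120 = 0.
Trying s = -12: the polynomial evaluates to 0, so (s + 12) is a factor.
Dividing out leaves s^2 + 2s + 10 = 0.
The quadratic formula then gives s = -1 ± 3j.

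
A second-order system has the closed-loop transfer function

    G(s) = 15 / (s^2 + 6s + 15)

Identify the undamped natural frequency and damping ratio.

ωₙ ≈ 3.873 rad/s, ζ ≈ 0.7746

Compare the denominator to the standard form s^2 + 2ζωₙs + ωₙ².
ωₙ² = 15, so ωₙ = √15 ≈ 3.873 rad/s.
2ζωₙ = 6, so ζ = 6/(2·√15) ≈ 0.7746.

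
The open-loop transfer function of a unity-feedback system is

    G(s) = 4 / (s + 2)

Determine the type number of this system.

The denominator has no factor of s at the origin — no free integrator — so this is a Type 0 system.

Type 0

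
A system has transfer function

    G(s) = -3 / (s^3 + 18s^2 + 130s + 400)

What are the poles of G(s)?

The poles are the roots of the denominator s^3 + 18s^2 + 130s + 400 = 0.
Trying s = -8: the polynomial evaluates to 0, so (s + 8) is a factor.
Dividing out leaves s^2 + 10s + 50 = 0.
The quadratic formula then gives s = -5 ± 5j.

s = -8, -5 ± 5j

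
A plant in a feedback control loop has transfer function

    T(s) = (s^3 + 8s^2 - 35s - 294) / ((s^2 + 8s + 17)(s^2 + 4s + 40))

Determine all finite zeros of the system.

Set the numerator to zero: s^3 + 8s^2 - 35s - 294 = 0.
Factoring: (s + 7)^2(s - 6) = 0.

s = -7, 6, -7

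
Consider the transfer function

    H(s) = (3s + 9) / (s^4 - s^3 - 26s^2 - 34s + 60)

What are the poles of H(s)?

s = 1, -3 + j, -3 - j, 6

The poles are the roots of the denominator s^4 - s^3 - 26s^2 - 34s + 60 = 0.
Trying s = 1: the polynomial evaluates to 0, so (s - 1) is a factor.
Dividing out leaves s^3 - 26s - 60 = 0.
This factors further as (s^2 + 6s + 10)(s - 6) = 0.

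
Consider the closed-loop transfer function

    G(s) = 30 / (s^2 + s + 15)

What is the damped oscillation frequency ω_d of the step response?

ω_d ≈ 3.841 rad/s

Comparing s^2 + s + 15 to s^2 + 2ζωₙs + ωₙ²: ωₙ = √15 ≈ 3.873 rad/s and ζ = 1/(2·√15) ≈ 0.1291.
ζωₙ = 1/2 = 0.5, so ω_d = ωₙ√(1−ζ²) = √(ωₙ² − (ζωₙ)²) = √(15 − 0.5²) = √14.75 ≈ 3.841 rad/s.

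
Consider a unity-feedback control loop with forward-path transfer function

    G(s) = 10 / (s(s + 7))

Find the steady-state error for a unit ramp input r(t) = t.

e_ss = 0.7000

G(s) has one pole at the origin.
This is a Type 1 system. Kv = lim_{s→0} s·G(s) = 10/7.
e_ss = 1/Kv = 1/(10/7) = 7/10 ≈ 0.7000.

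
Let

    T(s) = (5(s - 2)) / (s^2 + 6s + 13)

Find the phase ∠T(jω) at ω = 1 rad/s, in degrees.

At s = j1: numerator = -10 + j5, denominator = 12 + j6.
∠T = ∠num − ∠den = 153.43° − (26.565°) = 126.9°.

∠T(j1) ≈ 126.9°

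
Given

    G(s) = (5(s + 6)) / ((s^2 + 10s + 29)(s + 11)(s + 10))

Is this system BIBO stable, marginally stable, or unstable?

The poles can be read from the denominator factors: s = -5 + 2j, -5 - 2j, -11, -10.
Since all poles lie strictly in the left half-plane, the system is stable.

stable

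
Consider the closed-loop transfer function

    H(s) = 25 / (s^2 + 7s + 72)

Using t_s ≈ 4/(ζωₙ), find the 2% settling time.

t_s ≈ 1.143 s

Comparing s^2 + 7s + 72 to s^2 + 2ζωₙs + ωₙ²: ωₙ = √72 ≈ 8.485 rad/s and ζ = 7/(2·√72) ≈ 0.4125.
ζωₙ = 7/2 = 3.5, so t_s ≈ 4/(ζωₙ) = 4/3.5 ≈ 1.143 s.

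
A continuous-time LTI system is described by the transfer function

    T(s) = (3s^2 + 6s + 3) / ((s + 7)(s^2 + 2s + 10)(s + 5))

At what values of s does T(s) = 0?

Set the numerator to zero: 3s^2 + 6s + 3 = 0, i.e. 3·(s^2 + 2s + 1) = 0.
Factoring: (s + 1)^2 = 0.

s = -1, -1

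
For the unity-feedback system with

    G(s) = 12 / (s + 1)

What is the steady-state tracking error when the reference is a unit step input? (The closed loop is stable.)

e_ss = 0.07692

G(s) has no poles at the origin.
This is a Type 0 system. Kp = lim_{s→0} G(s) = 12/1.
e_ss = 1/(1 + Kp) = 1/(1 + 12) = 1/13 ≈ 0.07692.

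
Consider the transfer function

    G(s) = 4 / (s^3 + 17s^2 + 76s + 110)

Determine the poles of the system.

The poles are the roots of the denominator s^3 + 17s^2 + 76s + 110 = 0.
Trying s = -11: the polynomial evaluates to 0, so (s + 11) is a factor.
Dividing out leaves s^2 + 6s + 10 = 0.
The quadratic formula then gives s = -3 ± 1j.

s = -11, -3 + j, -3 - j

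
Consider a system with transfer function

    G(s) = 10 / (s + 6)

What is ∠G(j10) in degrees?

∠G(j10) ≈ -59.04°

At s = j10: numerator = 10, denominator = 6 + j10.
∠G = ∠num − ∠den = 0° − (59.036°) = -59.04°.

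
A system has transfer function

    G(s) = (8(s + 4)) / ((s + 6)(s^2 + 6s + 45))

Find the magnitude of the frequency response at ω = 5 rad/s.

Substitute s = j5: numerator = 32 + j40, denominator = -30 + j280.
|G(j5)| = |32 + j40| / |-30 + j280| = 51.225 / 281.60 ≈ 0.1819.

|G(j5)| ≈ 0.1819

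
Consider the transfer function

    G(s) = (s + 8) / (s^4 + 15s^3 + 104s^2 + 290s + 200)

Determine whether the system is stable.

The denominator s^4 + 15s^3 + 104s^2 + 290s + 200 factors as (s + 1)(s + 4)(s^2 + 10s + 50), giving poles at s = -1, -4, -5 ± 5j.
Since all poles lie strictly in the left half-plane, the system is stable.

stable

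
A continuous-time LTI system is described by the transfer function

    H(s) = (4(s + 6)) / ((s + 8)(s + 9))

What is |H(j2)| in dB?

|H(j2)|_dB ≈ -9.56 dB

Substitute s = j2: numerator = 24 + j8, denominator = 68 + j34.
|H(j2)| = |24 + j8| / |68 + j34| = 25.298 / 76.026 ≈ 0.3328.
In decibels: 20·log₁₀(0.3328) ≈ -9.56 dB.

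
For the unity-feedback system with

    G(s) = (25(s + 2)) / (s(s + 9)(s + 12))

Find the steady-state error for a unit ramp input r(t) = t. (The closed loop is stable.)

e_ss = 2.160

G(s) has one pole at the origin.
This is a Type 1 system. Kv = lim_{s→0} s·G(s) = 50/108 = 25/54.
e_ss = 1/Kv = 1/(25/54) = 54/25 ≈ 2.160.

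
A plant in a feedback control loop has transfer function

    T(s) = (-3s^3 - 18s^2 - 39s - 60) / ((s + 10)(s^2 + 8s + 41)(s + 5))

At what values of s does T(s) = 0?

s = -1 + 2j, -1 - 2j, -4

Set the numerator to zero: -3s^3 - 18s^2 - 39s - 60 = 0, i.e. -3·(s^3 + 6s^2 + 13s + 20) = 0.
Factoring: (s^2 + 2s + 5)(s + 4) = 0.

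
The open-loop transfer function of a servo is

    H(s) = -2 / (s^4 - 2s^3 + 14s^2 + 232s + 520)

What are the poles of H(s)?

The poles are the roots of the denominator s^4 - 2s^3 + 14s^2 + 232s + 520 = 0.
No real roots exist; factor into two real quadratics: (s^2 - 8s + 52)(s^2 + 6s + 10) = 0.
Each quadratic gives a conjugate pair via the quadratic formula.

s = 4 ± 6j, -3 ± j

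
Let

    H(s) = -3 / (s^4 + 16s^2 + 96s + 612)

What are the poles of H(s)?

s = 3 + 5j, 3 - 5j, -3 + 3j, -3 - 3j

The poles are the roots of the denominator s^4 + 16s^2 + 96s + 612 = 0.
No real roots exist; factor into two real quadratics: (s^2 - 6s + 34)(s^2 + 6s + 18) = 0.
Each quadratic gives a conjugate pair via the quadratic formula.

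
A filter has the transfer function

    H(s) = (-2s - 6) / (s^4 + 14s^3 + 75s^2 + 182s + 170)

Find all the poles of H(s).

The poles are the roots of the denominator s^4 + 14s^3 + 75s^2 + 182s + 170 = 0.
No real roots exist; factor into two real quadratics: (s^2 + 6s + 10)(s^2 + 8s + 17) = 0.
Each quadratic gives a conjugate pair via the quadratic formula.

s = -3 ± j, -4 ± j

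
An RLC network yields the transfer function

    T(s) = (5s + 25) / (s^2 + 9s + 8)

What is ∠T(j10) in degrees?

At s = j10: numerator = 25 + j50, denominator = -92 + j90.
∠T = ∠num − ∠den = 63.435° − (135.63°) = -72.19°.

∠T(j10) ≈ -72.19°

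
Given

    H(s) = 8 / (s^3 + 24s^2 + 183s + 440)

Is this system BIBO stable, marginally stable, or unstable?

stable

The denominator s^3 + 24s^2 + 183s + 440 factors as (s + 11)(s + 8)(s + 5), giving poles at s = -11, -8, -5.
Since all poles lie strictly in the left half-plane, the system is stable.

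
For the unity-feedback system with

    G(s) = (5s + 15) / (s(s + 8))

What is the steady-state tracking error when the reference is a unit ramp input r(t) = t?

e_ss = 0.5333

G(s) has one pole at the origin.
This is a Type 1 system. Kv = lim_{s→0} s·G(s) = 15/8.
e_ss = 1/Kv = 1/(15/8) = 8/15 ≈ 0.5333.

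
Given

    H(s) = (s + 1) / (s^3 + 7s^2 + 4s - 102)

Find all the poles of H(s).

The poles are the roots of the denominator s^3 + 7s^2 + 4s - 102 = 0.
Trying s = 3: the polynomial evaluates to 0, so (s - 3) is a factor.
Dividing out leaves s^2 + 10s + 34 = 0.
The quadratic formula then gives s = -5 ± 3j.

s = -5 + 3j, -5 - 3j, 3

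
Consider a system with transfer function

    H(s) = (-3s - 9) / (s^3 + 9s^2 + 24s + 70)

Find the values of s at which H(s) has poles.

s = -7, -1 + 3j, -1 - 3j

The poles are the roots of the denominator s^3 + 9s^2 + 24s + 70 = 0.
Trying s = -7: the polynomial evaluates to 0, so (s + 7) is a factor.
Dividing out leaves s^2 + 2s + 10 = 0.
The quadratic formula then gives s = -1 ± 3j.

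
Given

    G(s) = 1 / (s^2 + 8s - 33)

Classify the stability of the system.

The denominator s^2 + 8s - 33 factors as (s + 11)(s - 3), giving poles at s = -11, 3.
Since the pole(s) at s = 3 lie in the right half-plane, the system is unstable.

unstable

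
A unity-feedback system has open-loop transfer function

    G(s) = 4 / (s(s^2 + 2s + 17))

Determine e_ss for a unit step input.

G(s) has one pole at the origin.
This is a Type 1 system; for a step input the steady-state error is zero.

e_ss = 0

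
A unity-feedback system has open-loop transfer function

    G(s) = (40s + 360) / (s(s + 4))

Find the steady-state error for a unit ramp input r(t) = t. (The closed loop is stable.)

G(s) has one pole at the origin.
This is a Type 1 system. Kv = lim_{s→0} s·G(s) = 360/4 = 90.
e_ss = 1/Kv = 1/(90) = 1/90 ≈ 0.01111.

e_ss = 0.01111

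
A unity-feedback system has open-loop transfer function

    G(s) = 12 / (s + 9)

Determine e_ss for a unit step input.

e_ss = 0.4286

G(s) has no poles at the origin.
This is a Type 0 system. Kp = lim_{s→0} G(s) = 12/9 = 4/3.
e_ss = 1/(1 + Kp) = 1/(1 + 4/3) = 3/7 ≈ 0.4286.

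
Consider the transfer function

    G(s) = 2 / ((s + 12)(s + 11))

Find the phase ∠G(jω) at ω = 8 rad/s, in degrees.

∠G(j8) ≈ -69.72°

At s = j8: numerator = 2, denominator = 68 + j184.
∠G = ∠num − ∠den = 0° − (69.717°) = -69.72°.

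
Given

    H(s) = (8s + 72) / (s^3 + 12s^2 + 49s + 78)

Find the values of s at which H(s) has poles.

The poles are the roots of the denominator s^3 + 12s^2 + 49s + 78 = 0.
Trying s = -6: the polynomial evaluates to 0, so (s + 6) is a factor.
Dividing out leaves s^2 + 6s + 13 = 0.
The quadratic formula then gives s = -3 ± 2j.

s = -6, -3 ± 2j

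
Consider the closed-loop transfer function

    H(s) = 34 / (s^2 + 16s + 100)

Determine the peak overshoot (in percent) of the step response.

Comparing s^2 + 16s + 100 to s^2 + 2ζωₙs + ωₙ²: ωₙ = 10 rad/s and ζ = 16/(2·10) = 0.8.
%OS = 100·exp(−πζ/√(1−ζ²)) = 100·exp(−π·0.8/√(1−0.8²)) ≈ 1.52%.

%OS ≈ 1.52%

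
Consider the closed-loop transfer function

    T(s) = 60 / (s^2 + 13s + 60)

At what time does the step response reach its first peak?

t_p ≈ 0.7457 s

Comparing s^2 + 13s + 60 to s^2 + 2ζωₙs + ωₙ²: ωₙ = √60 ≈ 7.746 rad/s and ζ = 13/(2·√60) ≈ 0.8391.
ζωₙ = 13/2 = 6.5, so ω_d = ωₙ√(1−ζ²) = √(ωₙ² − (ζωₙ)²) = √(60 − 6.5²) = √17.75 ≈ 4.213 rad/s.
t_p = π/ω_d = π/4.213 ≈ 0.7457 s.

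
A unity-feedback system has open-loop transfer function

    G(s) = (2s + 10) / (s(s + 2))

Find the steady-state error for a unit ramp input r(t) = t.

G(s) has one pole at the origin.
This is a Type 1 system. Kv = lim_{s→0} s·G(s) = 10/2 = 5.
e_ss = 1/Kv = 1/(5) = 1/5 ≈ 0.2000.

e_ss = 0.2000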